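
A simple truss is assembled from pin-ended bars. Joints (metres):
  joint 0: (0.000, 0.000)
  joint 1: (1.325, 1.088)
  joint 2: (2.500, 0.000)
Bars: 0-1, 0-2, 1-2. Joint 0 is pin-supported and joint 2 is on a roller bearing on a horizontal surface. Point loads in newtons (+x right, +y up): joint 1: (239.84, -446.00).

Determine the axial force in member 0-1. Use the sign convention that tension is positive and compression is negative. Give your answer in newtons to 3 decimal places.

N=3 nodes, M=3 members, R=3 reactions → 2N=6, M+R=6
member 0 (0-1): L=1.7145, (cx,cy)=(0.7728,0.6346)
member 1 (0-2): L=2.5000, (cx,cy)=(1.0000,0.0000)
member 2 (1-2): L=1.6014, (cx,cy)=(0.7337,-0.6794)
solve A·x = −loads:
  F[0-1] = -165.8386 N (compression)
  F[0-2] = +368.0065 N (tension)
  F[1-2] = -501.5427 N (compression)
  Rx@0 = -239.8400 N
  Ry@0 = +105.2416 N
  Ry@2 = +340.7584 N

-165.839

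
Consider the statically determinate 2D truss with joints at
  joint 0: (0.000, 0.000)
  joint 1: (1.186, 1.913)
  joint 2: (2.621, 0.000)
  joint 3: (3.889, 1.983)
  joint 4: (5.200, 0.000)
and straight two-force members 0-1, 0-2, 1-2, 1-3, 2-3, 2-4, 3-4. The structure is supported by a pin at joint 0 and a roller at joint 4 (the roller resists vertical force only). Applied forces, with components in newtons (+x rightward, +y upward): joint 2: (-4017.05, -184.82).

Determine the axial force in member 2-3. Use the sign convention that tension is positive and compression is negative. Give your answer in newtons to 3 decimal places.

114.360

N=5 nodes, M=7 members, R=3 reactions → 2N=10, M+R=10
member 0 (0-1): L=2.2508, (cx,cy)=(0.5269,0.8499)
member 1 (0-2): L=2.6210, (cx,cy)=(1.0000,0.0000)
member 2 (1-2): L=2.3914, (cx,cy)=(0.6001,-0.7999)
member 3 (1-3): L=2.7039, (cx,cy)=(0.9997,0.0259)
member 4 (2-3): L=2.3537, (cx,cy)=(0.5387,0.8425)
member 5 (2-4): L=2.5790, (cx,cy)=(1.0000,0.0000)
member 6 (3-4): L=2.3772, (cx,cy)=(0.5515,-0.8342)
solve A·x = −loads:
  F[0-1] = -107.8504 N (compression)
  F[0-2] = -3960.2214 N (compression)
  F[1-2] = +110.5985 N (tension)
  F[1-3] = -123.2363 N (compression)
  F[2-3] = +114.3599 N (tension)
  F[2-4] = +61.5875 N (tension)
  F[3-4] = -111.6742 N (compression)
  Rx@0 = +4017.0500 N
  Ry@0 = +91.6636 N
  Ry@4 = +93.1564 N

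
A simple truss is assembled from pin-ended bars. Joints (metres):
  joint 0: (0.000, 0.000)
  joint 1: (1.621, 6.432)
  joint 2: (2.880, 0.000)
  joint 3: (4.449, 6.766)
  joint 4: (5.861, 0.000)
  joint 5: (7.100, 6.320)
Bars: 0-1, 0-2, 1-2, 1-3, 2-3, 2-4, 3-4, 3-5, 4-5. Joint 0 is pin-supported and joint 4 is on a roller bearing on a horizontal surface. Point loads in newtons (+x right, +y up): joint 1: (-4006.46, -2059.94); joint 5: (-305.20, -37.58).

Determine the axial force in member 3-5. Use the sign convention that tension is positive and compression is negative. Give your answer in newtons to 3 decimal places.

N=6 nodes, M=9 members, R=3 reactions → 2N=12, M+R=12
member 0 (0-1): L=6.6331, (cx,cy)=(0.2444,0.9697)
member 1 (0-2): L=2.8800, (cx,cy)=(1.0000,0.0000)
member 2 (1-2): L=6.5541, (cx,cy)=(0.1921,-0.9814)
member 3 (1-3): L=2.8477, (cx,cy)=(0.9931,0.1173)
member 4 (2-3): L=6.9455, (cx,cy)=(0.2259,0.9742)
member 5 (2-4): L=2.9810, (cx,cy)=(1.0000,0.0000)
member 6 (3-4): L=6.9118, (cx,cy)=(0.2043,-0.9789)
member 7 (3-5): L=2.6883, (cx,cy)=(0.9861,-0.1659)
member 8 (4-5): L=6.4403, (cx,cy)=(0.1924,0.9813)
solve A·x = −loads:
  F[0-1] = -6402.2749 N (compression)
  F[0-2] = -2747.0736 N (compression)
  F[1-2] = +4418.6561 N (tension)
  F[1-3] = +1604.1455 N (tension)
  F[2-3] = -4451.4325 N (compression)
  F[2-4] = -892.6930 N (compression)
  F[3-4] = +4287.1357 N (tension)
  F[3-5] = -292.3750 N (compression)
  F[4-5] = -87.7257 N (compression)
  Rx@0 = +4311.6600 N
  Ry@0 = +6208.1554 N
  Ry@4 = -4110.6354 N

-292.375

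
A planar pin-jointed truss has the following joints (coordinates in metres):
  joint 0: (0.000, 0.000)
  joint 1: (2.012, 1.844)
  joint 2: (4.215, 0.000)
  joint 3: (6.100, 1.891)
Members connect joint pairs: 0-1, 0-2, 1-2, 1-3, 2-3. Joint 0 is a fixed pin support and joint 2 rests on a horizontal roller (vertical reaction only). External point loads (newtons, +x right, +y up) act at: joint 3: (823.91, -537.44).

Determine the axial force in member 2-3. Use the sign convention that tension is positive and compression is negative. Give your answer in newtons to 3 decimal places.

N=4 nodes, M=5 members, R=3 reactions → 2N=8, M+R=8
member 0 (0-1): L=2.7292, (cx,cy)=(0.7372,0.6757)
member 1 (0-2): L=4.2150, (cx,cy)=(1.0000,0.0000)
member 2 (1-2): L=2.8729, (cx,cy)=(0.7668,-0.6419)
member 3 (1-3): L=4.0883, (cx,cy)=(0.9999,0.0115)
member 4 (2-3): L=2.6700, (cx,cy)=(0.7060,0.7082)
solve A·x = −loads:
  F[0-1] = +902.8016 N (tension)
  F[0-2] = +158.3512 N (tension)
  F[1-2] = -925.7030 N (compression)
  F[1-3] = +1375.4986 N (tension)
  F[2-3] = -781.1778 N (compression)
  Rx@0 = -823.9100 N
  Ry@0 = -609.9853 N
  Ry@2 = +1147.4253 N

-781.178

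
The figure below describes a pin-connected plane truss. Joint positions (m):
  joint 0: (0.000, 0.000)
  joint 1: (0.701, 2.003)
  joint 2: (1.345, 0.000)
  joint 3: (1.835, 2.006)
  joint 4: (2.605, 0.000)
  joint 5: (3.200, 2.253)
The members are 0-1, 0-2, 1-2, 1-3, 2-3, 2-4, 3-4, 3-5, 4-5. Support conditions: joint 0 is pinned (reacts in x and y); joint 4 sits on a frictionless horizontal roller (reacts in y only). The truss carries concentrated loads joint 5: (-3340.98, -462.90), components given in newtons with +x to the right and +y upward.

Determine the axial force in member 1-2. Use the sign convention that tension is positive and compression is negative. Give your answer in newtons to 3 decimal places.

N=6 nodes, M=9 members, R=3 reactions → 2N=12, M+R=12
member 0 (0-1): L=2.1221, (cx,cy)=(0.3303,0.9439)
member 1 (0-2): L=1.3450, (cx,cy)=(1.0000,0.0000)
member 2 (1-2): L=2.1040, (cx,cy)=(0.3061,-0.9520)
member 3 (1-3): L=1.1340, (cx,cy)=(1.0000,0.0026)
member 4 (2-3): L=2.0650, (cx,cy)=(0.2373,0.9714)
member 5 (2-4): L=1.2600, (cx,cy)=(1.0000,0.0000)
member 6 (3-4): L=2.1487, (cx,cy)=(0.3584,-0.9336)
member 7 (3-5): L=1.3872, (cx,cy)=(0.9840,0.1781)
member 8 (4-5): L=2.3302, (cx,cy)=(0.2553,0.9669)
solve A·x = −loads:
  F[0-1] = -2949.3617 N (compression)
  F[0-2] = -2366.7190 N (compression)
  F[1-2] = +2918.9591 N (tension)
  F[1-3] = -1867.7203 N (compression)
  F[2-3] = -2860.5616 N (compression)
  F[2-4] = -794.4818 N (compression)
  F[3-4] = +2326.6580 N (tension)
  F[3-5] = -3435.1640 N (compression)
  F[4-5] = +153.8681 N (tension)
  Rx@0 = +3340.9800 N
  Ry@0 = +2783.8013 N
  Ry@4 = -2320.9013 N

2918.959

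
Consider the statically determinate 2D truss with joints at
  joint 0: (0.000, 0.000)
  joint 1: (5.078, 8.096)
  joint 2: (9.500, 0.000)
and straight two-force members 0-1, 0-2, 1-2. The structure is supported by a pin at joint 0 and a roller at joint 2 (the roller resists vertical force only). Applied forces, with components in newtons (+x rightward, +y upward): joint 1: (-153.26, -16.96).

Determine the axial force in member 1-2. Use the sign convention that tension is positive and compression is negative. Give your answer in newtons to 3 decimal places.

N=3 nodes, M=3 members, R=3 reactions → 2N=6, M+R=6
member 0 (0-1): L=9.5567, (cx,cy)=(0.5314,0.8472)
member 1 (0-2): L=9.5000, (cx,cy)=(1.0000,0.0000)
member 2 (1-2): L=9.2249, (cx,cy)=(0.4794,-0.8776)
solve A·x = −loads:
  F[0-1] = -163.4942 N (compression)
  F[0-2] = -66.3869 N (compression)
  F[1-2] = +138.4927 N (tension)
  Rx@0 = +153.2600 N
  Ry@0 = +138.5042 N
  Ry@2 = -121.5442 N

138.493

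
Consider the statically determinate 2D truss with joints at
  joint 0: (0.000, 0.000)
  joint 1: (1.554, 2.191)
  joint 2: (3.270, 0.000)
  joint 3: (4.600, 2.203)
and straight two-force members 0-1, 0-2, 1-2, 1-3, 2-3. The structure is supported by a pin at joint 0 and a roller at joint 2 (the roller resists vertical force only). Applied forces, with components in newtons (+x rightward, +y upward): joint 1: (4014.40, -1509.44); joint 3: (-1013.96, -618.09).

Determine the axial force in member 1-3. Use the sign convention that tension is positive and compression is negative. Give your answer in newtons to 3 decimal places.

-642.338

N=4 nodes, M=5 members, R=3 reactions → 2N=8, M+R=8
member 0 (0-1): L=2.6861, (cx,cy)=(0.5785,0.8157)
member 1 (0-2): L=3.2700, (cx,cy)=(1.0000,0.0000)
member 2 (1-2): L=2.7830, (cx,cy)=(0.6166,-0.7873)
member 3 (1-3): L=3.0460, (cx,cy)=(1.0000,0.0039)
member 4 (2-3): L=2.5733, (cx,cy)=(0.5168,0.8561)
solve A·x = −loads:
  F[0-1] = +1797.2436 N (tension)
  F[0-2] = +1960.6926 N (tension)
  F[1-2] = -3782.5555 N (compression)
  F[1-3] = -642.3381 N (compression)
  F[2-3] = -719.0410 N (compression)
  Rx@0 = -3000.4400 N
  Ry@0 = -1465.9502 N
  Ry@2 = +3593.4802 N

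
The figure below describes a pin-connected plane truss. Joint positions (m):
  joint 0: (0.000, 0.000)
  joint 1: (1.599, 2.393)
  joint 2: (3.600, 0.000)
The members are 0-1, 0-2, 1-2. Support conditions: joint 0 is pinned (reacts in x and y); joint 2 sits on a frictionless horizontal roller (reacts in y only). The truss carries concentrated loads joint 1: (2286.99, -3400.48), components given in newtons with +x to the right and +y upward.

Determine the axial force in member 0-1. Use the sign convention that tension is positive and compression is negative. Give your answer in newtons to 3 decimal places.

N=3 nodes, M=3 members, R=3 reactions → 2N=6, M+R=6
member 0 (0-1): L=2.8781, (cx,cy)=(0.5556,0.8315)
member 1 (0-2): L=3.6000, (cx,cy)=(1.0000,0.0000)
member 2 (1-2): L=3.1194, (cx,cy)=(0.6415,-0.7671)
solve A·x = −loads:
  F[0-1] = -444.8635 N (compression)
  F[0-2] = +2534.1481 N (tension)
  F[1-2] = -3950.4937 N (compression)
  Rx@0 = -2286.9900 N
  Ry@0 = +369.8871 N
  Ry@2 = +3030.5929 N

-444.864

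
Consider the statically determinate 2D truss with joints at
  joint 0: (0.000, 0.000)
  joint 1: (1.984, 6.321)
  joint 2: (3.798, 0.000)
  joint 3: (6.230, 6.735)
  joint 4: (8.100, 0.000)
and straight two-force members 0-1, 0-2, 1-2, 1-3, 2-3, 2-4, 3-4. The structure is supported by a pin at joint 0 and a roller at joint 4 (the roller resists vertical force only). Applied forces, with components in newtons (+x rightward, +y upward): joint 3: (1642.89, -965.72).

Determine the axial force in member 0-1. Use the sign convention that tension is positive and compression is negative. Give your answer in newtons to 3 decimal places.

1198.067

N=5 nodes, M=7 members, R=3 reactions → 2N=10, M+R=10
member 0 (0-1): L=6.6251, (cx,cy)=(0.2995,0.9541)
member 1 (0-2): L=3.7980, (cx,cy)=(1.0000,0.0000)
member 2 (1-2): L=6.5761, (cx,cy)=(0.2758,-0.9612)
member 3 (1-3): L=4.2661, (cx,cy)=(0.9953,0.0970)
member 4 (2-3): L=7.1606, (cx,cy)=(0.3396,0.9406)
member 5 (2-4): L=4.3020, (cx,cy)=(1.0000,0.0000)
member 6 (3-4): L=6.9898, (cx,cy)=(0.2675,-0.9635)
solve A·x = −loads:
  F[0-1] = +1198.0666 N (tension)
  F[0-2] = +1284.1057 N (tension)
  F[1-2] = -1121.4473 N (compression)
  F[1-3] = +671.2991 N (tension)
  F[2-3] = +1146.0620 N (tension)
  F[2-4] = +585.5175 N (tension)
  F[3-4] = -2188.5791 N (compression)
  Rx@0 = -1642.8900 N
  Ry@0 = -1143.0824 N
  Ry@4 = +2108.8024 N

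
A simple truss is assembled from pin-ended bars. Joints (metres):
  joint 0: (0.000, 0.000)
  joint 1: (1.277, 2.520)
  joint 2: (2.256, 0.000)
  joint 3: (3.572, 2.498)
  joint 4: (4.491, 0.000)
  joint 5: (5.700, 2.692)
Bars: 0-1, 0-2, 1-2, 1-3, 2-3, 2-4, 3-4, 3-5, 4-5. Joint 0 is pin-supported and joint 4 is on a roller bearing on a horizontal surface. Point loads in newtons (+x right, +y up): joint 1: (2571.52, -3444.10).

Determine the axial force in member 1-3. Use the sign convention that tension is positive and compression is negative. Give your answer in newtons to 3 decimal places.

N=6 nodes, M=9 members, R=3 reactions → 2N=12, M+R=12
member 0 (0-1): L=2.8251, (cx,cy)=(0.4520,0.8920)
member 1 (0-2): L=2.2560, (cx,cy)=(1.0000,0.0000)
member 2 (1-2): L=2.7035, (cx,cy)=(0.3621,-0.9321)
member 3 (1-3): L=2.2951, (cx,cy)=(1.0000,-0.0096)
member 4 (2-3): L=2.8234, (cx,cy)=(0.4661,0.8847)
member 5 (2-4): L=2.2350, (cx,cy)=(1.0000,0.0000)
member 6 (3-4): L=2.6617, (cx,cy)=(0.3453,-0.9385)
member 7 (3-5): L=2.1368, (cx,cy)=(0.9959,0.0908)
member 8 (4-5): L=2.9510, (cx,cy)=(0.4097,0.9122)
solve A·x = −loads:
  F[0-1] = -1145.5571 N (compression)
  F[0-2] = +3089.3360 N (tension)
  F[1-2] = -2576.4486 N (compression)
  F[1-3] = -2156.4388 N (compression)
  F[2-3] = +2714.4708 N (tension)
  F[2-4] = +891.1338 N (tension)
  F[3-4] = -2580.9761 N (compression)
  F[3-5] = -0.0000 N (compression)
  F[4-5] = +0.0000 N (tension)
  Rx@0 = -2571.5200 N
  Ry@0 = +1021.8452 N
  Ry@4 = +2422.2548 N

-2156.439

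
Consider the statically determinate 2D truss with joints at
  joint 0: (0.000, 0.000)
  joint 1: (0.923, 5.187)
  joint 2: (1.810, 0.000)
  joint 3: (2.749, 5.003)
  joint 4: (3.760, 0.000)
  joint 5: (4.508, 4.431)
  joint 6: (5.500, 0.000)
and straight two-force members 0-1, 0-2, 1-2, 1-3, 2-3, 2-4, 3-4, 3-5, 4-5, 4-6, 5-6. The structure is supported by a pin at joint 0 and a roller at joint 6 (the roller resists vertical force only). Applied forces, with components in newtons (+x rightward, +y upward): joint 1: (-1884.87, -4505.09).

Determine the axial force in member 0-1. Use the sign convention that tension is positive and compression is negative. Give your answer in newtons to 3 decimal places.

N=7 nodes, M=11 members, R=3 reactions → 2N=14, M+R=14
member 0 (0-1): L=5.2685, (cx,cy)=(0.1752,0.9845)
member 1 (0-2): L=1.8100, (cx,cy)=(1.0000,0.0000)
member 2 (1-2): L=5.2623, (cx,cy)=(0.1686,-0.9857)
member 3 (1-3): L=1.8352, (cx,cy)=(0.9950,-0.1003)
member 4 (2-3): L=5.0904, (cx,cy)=(0.1845,0.9828)
member 5 (2-4): L=1.9500, (cx,cy)=(1.0000,0.0000)
member 6 (3-4): L=5.1041, (cx,cy)=(0.1981,-0.9802)
member 7 (3-5): L=1.8497, (cx,cy)=(0.9510,-0.3092)
member 8 (4-5): L=4.4937, (cx,cy)=(0.1665,0.9860)
member 9 (4-6): L=1.7400, (cx,cy)=(1.0000,0.0000)
member 10 (5-6): L=4.5407, (cx,cy)=(0.2185,-0.9758)
solve A·x = −loads:
  F[0-1] = -5613.4749 N (compression)
  F[0-2] = -901.4296 N (compression)
  F[1-2] = +960.8002 N (tension)
  F[1-3] = +743.2242 N (tension)
  F[2-3] = -963.5892 N (compression)
  F[2-4] = -561.7295 N (compression)
  F[3-4] = +916.0558 N (tension)
  F[3-5] = +399.8831 N (tension)
  F[4-5] = -910.6098 N (compression)
  F[4-6] = -228.7058 N (compression)
  F[5-6] = +1046.8558 N (tension)
  Rx@0 = +1884.8700 N
  Ry@0 = +5526.6577 N
  Ry@6 = -1021.5677 N

-5613.475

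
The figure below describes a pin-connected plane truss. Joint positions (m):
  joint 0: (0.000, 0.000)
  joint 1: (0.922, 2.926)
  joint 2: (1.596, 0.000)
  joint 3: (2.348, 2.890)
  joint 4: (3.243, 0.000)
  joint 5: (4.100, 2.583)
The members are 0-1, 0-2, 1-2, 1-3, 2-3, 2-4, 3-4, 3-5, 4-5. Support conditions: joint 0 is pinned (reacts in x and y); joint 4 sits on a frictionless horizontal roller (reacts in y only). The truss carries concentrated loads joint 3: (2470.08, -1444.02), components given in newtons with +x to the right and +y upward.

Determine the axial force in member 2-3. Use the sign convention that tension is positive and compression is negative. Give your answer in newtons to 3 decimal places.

N=6 nodes, M=9 members, R=3 reactions → 2N=12, M+R=12
member 0 (0-1): L=3.0678, (cx,cy)=(0.3005,0.9538)
member 1 (0-2): L=1.5960, (cx,cy)=(1.0000,0.0000)
member 2 (1-2): L=3.0026, (cx,cy)=(0.2245,-0.9745)
member 3 (1-3): L=1.4265, (cx,cy)=(0.9997,-0.0252)
member 4 (2-3): L=2.9862, (cx,cy)=(0.2518,0.9678)
member 5 (2-4): L=1.6470, (cx,cy)=(1.0000,0.0000)
member 6 (3-4): L=3.0254, (cx,cy)=(0.2958,-0.9552)
member 7 (3-5): L=1.7787, (cx,cy)=(0.9850,-0.1726)
member 8 (4-5): L=2.7215, (cx,cy)=(0.3149,0.9491)
solve A·x = −loads:
  F[0-1] = +1890.0716 N (tension)
  F[0-2] = +1902.0407 N (tension)
  F[1-2] = -1875.5233 N (compression)
  F[1-3] = +989.3537 N (tension)
  F[2-3] = +1888.5220 N (tension)
  F[2-4] = +1005.4699 N (tension)
  F[3-4] = -3398.8402 N (compression)
  F[3-5] = +0.0000 N (tension)
  F[4-5] = -0.0000 N (compression)
  Rx@0 = -2470.0800 N
  Ry@0 = -1802.6930 N
  Ry@4 = +3246.7130 N

1888.522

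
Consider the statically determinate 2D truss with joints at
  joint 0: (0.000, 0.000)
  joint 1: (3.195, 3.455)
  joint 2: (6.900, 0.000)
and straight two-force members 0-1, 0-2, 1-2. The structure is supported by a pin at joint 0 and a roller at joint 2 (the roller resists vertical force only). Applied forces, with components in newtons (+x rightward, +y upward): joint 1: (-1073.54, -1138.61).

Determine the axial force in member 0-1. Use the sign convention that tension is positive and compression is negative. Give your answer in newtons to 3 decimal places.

-1564.893

N=3 nodes, M=3 members, R=3 reactions → 2N=6, M+R=6
member 0 (0-1): L=4.7059, (cx,cy)=(0.6789,0.7342)
member 1 (0-2): L=6.9000, (cx,cy)=(1.0000,0.0000)
member 2 (1-2): L=5.0660, (cx,cy)=(0.7314,-0.6820)
solve A·x = −loads:
  F[0-1] = -1564.8928 N (compression)
  F[0-2] = -11.0689 N (compression)
  F[1-2] = +15.1348 N (tension)
  Rx@0 = +1073.5400 N
  Ry@0 = +1148.9320 N
  Ry@2 = -10.3220 N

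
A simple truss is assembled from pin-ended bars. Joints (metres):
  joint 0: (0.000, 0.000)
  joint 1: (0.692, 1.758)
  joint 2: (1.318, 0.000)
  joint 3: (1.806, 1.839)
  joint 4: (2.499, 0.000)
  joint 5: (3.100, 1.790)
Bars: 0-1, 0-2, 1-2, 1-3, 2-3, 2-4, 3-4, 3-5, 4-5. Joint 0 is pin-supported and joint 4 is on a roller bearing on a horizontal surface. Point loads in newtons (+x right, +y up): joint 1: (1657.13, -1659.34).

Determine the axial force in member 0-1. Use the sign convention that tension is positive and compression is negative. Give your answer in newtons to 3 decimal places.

-36.637

N=6 nodes, M=9 members, R=3 reactions → 2N=12, M+R=12
member 0 (0-1): L=1.8893, (cx,cy)=(0.3663,0.9305)
member 1 (0-2): L=1.3180, (cx,cy)=(1.0000,0.0000)
member 2 (1-2): L=1.8661, (cx,cy)=(0.3355,-0.9421)
member 3 (1-3): L=1.1169, (cx,cy)=(0.9974,0.0725)
member 4 (2-3): L=1.9026, (cx,cy)=(0.2565,0.9665)
member 5 (2-4): L=1.1810, (cx,cy)=(1.0000,0.0000)
member 6 (3-4): L=1.9652, (cx,cy)=(0.3526,-0.9358)
member 7 (3-5): L=1.2949, (cx,cy)=(0.9993,-0.0378)
member 8 (4-5): L=1.8882, (cx,cy)=(0.3183,0.9480)
solve A·x = −loads:
  F[0-1] = -36.6368 N (compression)
  F[0-2] = +1670.5491 N (tension)
  F[1-2] = -1807.3571 N (compression)
  F[1-3] = -1067.0742 N (compression)
  F[2-3] = +1761.5602 N (tension)
  F[2-4] = +612.4512 N (tension)
  F[3-4] = -1736.8165 N (compression)
  F[3-5] = -0.0000 N (compression)
  F[4-5] = +0.0000 N (tension)
  Rx@0 = -1657.1300 N
  Ry@0 = +34.0908 N
  Ry@4 = +1625.2492 N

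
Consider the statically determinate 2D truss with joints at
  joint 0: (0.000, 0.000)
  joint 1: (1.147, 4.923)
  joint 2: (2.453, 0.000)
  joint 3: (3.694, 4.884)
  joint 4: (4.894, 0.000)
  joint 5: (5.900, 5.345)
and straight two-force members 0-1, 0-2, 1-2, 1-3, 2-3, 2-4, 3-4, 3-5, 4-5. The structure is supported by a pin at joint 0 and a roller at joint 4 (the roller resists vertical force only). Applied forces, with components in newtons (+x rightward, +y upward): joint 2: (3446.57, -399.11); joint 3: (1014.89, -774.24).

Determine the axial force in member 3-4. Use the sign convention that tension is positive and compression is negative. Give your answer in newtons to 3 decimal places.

-1850.712

N=6 nodes, M=9 members, R=3 reactions → 2N=12, M+R=12
member 0 (0-1): L=5.0549, (cx,cy)=(0.2269,0.9739)
member 1 (0-2): L=2.4530, (cx,cy)=(1.0000,0.0000)
member 2 (1-2): L=5.0933, (cx,cy)=(0.2564,-0.9666)
member 3 (1-3): L=2.5473, (cx,cy)=(0.9999,-0.0153)
member 4 (2-3): L=5.0392, (cx,cy)=(0.2463,0.9692)
member 5 (2-4): L=2.4410, (cx,cy)=(1.0000,0.0000)
member 6 (3-4): L=5.0293, (cx,cy)=(0.2386,-0.9711)
member 7 (3-5): L=2.2537, (cx,cy)=(0.9789,0.2046)
member 8 (4-5): L=5.4388, (cx,cy)=(0.1850,0.9827)
solve A·x = −loads:
  F[0-1] = +640.6185 N (tension)
  F[0-2] = +4316.0968 N (tension)
  F[1-2] = -650.4342 N (compression)
  F[1-3] = +312.1815 N (tension)
  F[2-3] = +1060.4585 N (tension)
  F[2-4] = +441.5868 N (tension)
  F[3-4] = -1850.7124 N (compression)
  F[3-5] = +0.0000 N (tension)
  F[4-5] = -0.0000 N (compression)
  Rx@0 = -4461.4600 N
  Ry@0 = -623.9083 N
  Ry@4 = +1797.2583 N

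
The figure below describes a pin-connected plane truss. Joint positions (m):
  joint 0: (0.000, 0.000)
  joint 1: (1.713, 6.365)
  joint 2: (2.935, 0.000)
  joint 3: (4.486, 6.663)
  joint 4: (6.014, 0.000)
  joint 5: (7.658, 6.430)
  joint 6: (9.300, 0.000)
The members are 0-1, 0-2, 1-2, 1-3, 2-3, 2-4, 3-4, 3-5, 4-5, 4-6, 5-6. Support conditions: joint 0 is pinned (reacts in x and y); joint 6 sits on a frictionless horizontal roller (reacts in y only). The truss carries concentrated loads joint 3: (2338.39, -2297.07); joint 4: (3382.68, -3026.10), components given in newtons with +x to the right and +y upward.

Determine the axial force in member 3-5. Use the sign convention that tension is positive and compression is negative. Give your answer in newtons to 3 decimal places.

-2384.215

N=7 nodes, M=11 members, R=3 reactions → 2N=14, M+R=14
member 0 (0-1): L=6.5915, (cx,cy)=(0.2599,0.9656)
member 1 (0-2): L=2.9350, (cx,cy)=(1.0000,0.0000)
member 2 (1-2): L=6.4812, (cx,cy)=(0.1885,-0.9821)
member 3 (1-3): L=2.7890, (cx,cy)=(0.9943,0.1068)
member 4 (2-3): L=6.8411, (cx,cy)=(0.2267,0.9740)
member 5 (2-4): L=3.0790, (cx,cy)=(1.0000,0.0000)
member 6 (3-4): L=6.8360, (cx,cy)=(0.2235,-0.9747)
member 7 (3-5): L=3.1805, (cx,cy)=(0.9973,-0.0733)
member 8 (4-5): L=6.6368, (cx,cy)=(0.2477,0.9688)
member 9 (4-6): L=3.2860, (cx,cy)=(1.0000,0.0000)
member 10 (5-6): L=6.6363, (cx,cy)=(0.2474,-0.9689)
solve A·x = −loads:
  F[0-1] = -603.6626 N (compression)
  F[0-2] = +5877.9504 N (tension)
  F[1-2] = +564.7481 N (tension)
  F[1-3] = -264.8767 N (compression)
  F[2-3] = -569.4472 N (compression)
  F[2-4] = +6113.5335 N (tension)
  F[3-4] = -1579.4488 N (compression)
  F[3-5] = -2384.2154 N (compression)
  F[4-5] = +4712.4514 N (tension)
  F[4-6] = +1210.4959 N (tension)
  F[5-6] = -4892.3674 N (compression)
  Rx@0 = -5721.0700 N
  Ry@0 = +582.9212 N
  Ry@6 = +4740.2488 N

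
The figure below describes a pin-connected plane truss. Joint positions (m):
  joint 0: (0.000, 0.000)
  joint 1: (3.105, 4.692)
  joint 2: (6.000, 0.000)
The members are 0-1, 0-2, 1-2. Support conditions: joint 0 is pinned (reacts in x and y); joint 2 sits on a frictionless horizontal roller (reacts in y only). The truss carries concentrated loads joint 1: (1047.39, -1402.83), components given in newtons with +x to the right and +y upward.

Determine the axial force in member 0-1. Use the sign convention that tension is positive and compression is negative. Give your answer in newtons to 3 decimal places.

N=3 nodes, M=3 members, R=3 reactions → 2N=6, M+R=6
member 0 (0-1): L=5.6264, (cx,cy)=(0.5519,0.8339)
member 1 (0-2): L=6.0000, (cx,cy)=(1.0000,0.0000)
member 2 (1-2): L=5.5132, (cx,cy)=(0.5251,-0.8510)
solve A·x = −loads:
  F[0-1] = +170.5097 N (tension)
  F[0-2] = +953.2914 N (tension)
  F[1-2] = -1815.4509 N (compression)
  Rx@0 = -1047.3900 N
  Ry@0 = -142.1935 N
  Ry@2 = +1545.0235 N

170.510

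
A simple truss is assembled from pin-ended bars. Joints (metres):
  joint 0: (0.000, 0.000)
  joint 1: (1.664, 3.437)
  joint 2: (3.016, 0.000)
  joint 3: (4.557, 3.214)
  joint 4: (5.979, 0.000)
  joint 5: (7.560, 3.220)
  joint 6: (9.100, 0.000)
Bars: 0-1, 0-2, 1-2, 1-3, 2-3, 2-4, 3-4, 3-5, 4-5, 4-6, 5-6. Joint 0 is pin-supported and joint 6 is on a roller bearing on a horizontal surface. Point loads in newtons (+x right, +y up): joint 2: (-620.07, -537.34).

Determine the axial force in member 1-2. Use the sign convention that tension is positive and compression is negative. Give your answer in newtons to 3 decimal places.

N=7 nodes, M=11 members, R=3 reactions → 2N=14, M+R=14
member 0 (0-1): L=3.8186, (cx,cy)=(0.4358,0.9001)
member 1 (0-2): L=3.0160, (cx,cy)=(1.0000,0.0000)
member 2 (1-2): L=3.6934, (cx,cy)=(0.3661,-0.9306)
member 3 (1-3): L=2.9016, (cx,cy)=(0.9970,-0.0769)
member 4 (2-3): L=3.5643, (cx,cy)=(0.4323,0.9017)
member 5 (2-4): L=2.9630, (cx,cy)=(1.0000,0.0000)
member 6 (3-4): L=3.5145, (cx,cy)=(0.4046,-0.9145)
member 7 (3-5): L=3.0030, (cx,cy)=(1.0000,0.0020)
member 8 (4-5): L=3.5872, (cx,cy)=(0.4407,0.8976)
member 9 (4-6): L=3.1210, (cx,cy)=(1.0000,0.0000)
member 10 (5-6): L=3.5693, (cx,cy)=(0.4315,-0.9021)
solve A·x = −loads:
  F[0-1] = -399.1388 N (compression)
  F[0-2] = -446.1415 N (compression)
  F[1-2] = +412.9745 N (tension)
  F[1-3] = -326.0675 N (compression)
  F[2-3] = +169.7107 N (tension)
  F[2-4] = +251.7306 N (tension)
  F[3-4] = -195.1196 N (compression)
  F[3-5] = -172.7842 N (compression)
  F[4-5] = +198.7830 N (tension)
  F[4-6] = +85.1734 N (tension)
  F[5-6] = -197.4095 N (compression)
  Rx@0 = +620.0700 N
  Ry@0 = +359.2502 N
  Ry@6 = +178.0898 N

412.974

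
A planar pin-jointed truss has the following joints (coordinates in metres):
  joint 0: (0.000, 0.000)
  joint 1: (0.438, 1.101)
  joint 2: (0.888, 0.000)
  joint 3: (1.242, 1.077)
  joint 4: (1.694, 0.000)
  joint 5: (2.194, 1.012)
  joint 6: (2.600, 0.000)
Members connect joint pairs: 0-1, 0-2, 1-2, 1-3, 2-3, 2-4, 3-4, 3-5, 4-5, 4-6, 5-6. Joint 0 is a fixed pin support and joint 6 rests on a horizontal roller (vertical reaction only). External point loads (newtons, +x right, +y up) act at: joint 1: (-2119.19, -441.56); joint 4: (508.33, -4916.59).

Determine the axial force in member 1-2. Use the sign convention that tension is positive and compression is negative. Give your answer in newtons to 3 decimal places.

2743.249

N=7 nodes, M=11 members, R=3 reactions → 2N=14, M+R=14
member 0 (0-1): L=1.1849, (cx,cy)=(0.3696,0.9292)
member 1 (0-2): L=0.8880, (cx,cy)=(1.0000,0.0000)
member 2 (1-2): L=1.1894, (cx,cy)=(0.3783,-0.9257)
member 3 (1-3): L=0.8044, (cx,cy)=(0.9996,-0.0298)
member 4 (2-3): L=1.1337, (cx,cy)=(0.3123,0.9500)
member 5 (2-4): L=0.8060, (cx,cy)=(1.0000,0.0000)
member 6 (3-4): L=1.1680, (cx,cy)=(0.3870,-0.9221)
member 7 (3-5): L=0.9542, (cx,cy)=(0.9977,-0.0681)
member 8 (4-5): L=1.1288, (cx,cy)=(0.4430,0.8965)
member 9 (4-6): L=0.9060, (cx,cy)=(1.0000,0.0000)
member 10 (5-6): L=1.0904, (cx,cy)=(0.3723,-0.9281)
solve A·x = −loads:
  F[0-1] = -3204.7967 N (compression)
  F[0-2] = -426.2263 N (compression)
  F[1-2] = +2743.2490 N (tension)
  F[1-3] = -103.3656 N (compression)
  F[2-3] = -2672.9909 N (compression)
  F[2-4] = +1446.3060 N (tension)
  F[3-4] = +2903.2041 N (tension)
  F[3-5] = -2066.2721 N (compression)
  F[4-5] = +2498.0234 N (tension)
  F[4-6] = +954.9577 N (tension)
  F[5-6] = -2564.7520 N (compression)
  Rx@0 = +1610.8600 N
  Ry@0 = +2977.8121 N
  Ry@6 = +2380.3379 N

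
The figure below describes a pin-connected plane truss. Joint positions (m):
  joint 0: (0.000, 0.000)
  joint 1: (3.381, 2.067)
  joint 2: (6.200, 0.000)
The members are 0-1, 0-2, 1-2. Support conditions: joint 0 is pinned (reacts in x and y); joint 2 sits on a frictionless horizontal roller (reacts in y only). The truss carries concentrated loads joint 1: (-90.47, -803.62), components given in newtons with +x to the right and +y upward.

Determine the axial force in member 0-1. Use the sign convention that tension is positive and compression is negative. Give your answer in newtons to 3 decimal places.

-758.334

N=3 nodes, M=3 members, R=3 reactions → 2N=6, M+R=6
member 0 (0-1): L=3.9628, (cx,cy)=(0.8532,0.5216)
member 1 (0-2): L=6.2000, (cx,cy)=(1.0000,0.0000)
member 2 (1-2): L=3.4956, (cx,cy)=(0.8064,-0.5913)
solve A·x = −loads:
  F[0-1] = -758.3340 N (compression)
  F[0-2] = +556.5317 N (tension)
  F[1-2] = -690.1081 N (compression)
  Rx@0 = +90.4700 N
  Ry@0 = +395.5494 N
  Ry@2 = +408.0706 N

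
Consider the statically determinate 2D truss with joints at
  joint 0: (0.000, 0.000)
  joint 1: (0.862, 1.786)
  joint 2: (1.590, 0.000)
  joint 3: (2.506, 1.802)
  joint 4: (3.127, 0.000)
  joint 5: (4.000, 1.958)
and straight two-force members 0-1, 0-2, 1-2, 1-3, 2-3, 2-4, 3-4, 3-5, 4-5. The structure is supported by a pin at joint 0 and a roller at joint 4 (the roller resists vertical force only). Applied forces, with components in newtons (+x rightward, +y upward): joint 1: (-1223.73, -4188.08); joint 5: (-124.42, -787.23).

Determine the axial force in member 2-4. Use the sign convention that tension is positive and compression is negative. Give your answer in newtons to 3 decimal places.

N=6 nodes, M=9 members, R=3 reactions → 2N=12, M+R=12
member 0 (0-1): L=1.9831, (cx,cy)=(0.4347,0.9006)
member 1 (0-2): L=1.5900, (cx,cy)=(1.0000,0.0000)
member 2 (1-2): L=1.9287, (cx,cy)=(0.3775,-0.9260)
member 3 (1-3): L=1.6441, (cx,cy)=(1.0000,0.0097)
member 4 (2-3): L=2.0214, (cx,cy)=(0.4531,0.8914)
member 5 (2-4): L=1.5370, (cx,cy)=(1.0000,0.0000)
member 6 (3-4): L=1.9060, (cx,cy)=(0.3258,-0.9454)
member 7 (3-5): L=1.5021, (cx,cy)=(0.9946,0.1039)
member 8 (4-5): L=2.1438, (cx,cy)=(0.4072,0.9133)
solve A·x = −loads:
  F[0-1] = -3986.9804 N (compression)
  F[0-2] = +384.8487 N (tension)
  F[1-2] = -647.9430 N (compression)
  F[1-3] = -264.7076 N (compression)
  F[2-3] = +673.0818 N (tension)
  F[2-4] = -164.7252 N (compression)
  F[3-4] = -605.6704 N (compression)
  F[3-5] = +238.9324 N (tension)
  F[4-5] = -889.1023 N (compression)
  Rx@0 = +1348.1500 N
  Ry@0 = +3590.6446 N
  Ry@4 = +1384.6654 N

-164.725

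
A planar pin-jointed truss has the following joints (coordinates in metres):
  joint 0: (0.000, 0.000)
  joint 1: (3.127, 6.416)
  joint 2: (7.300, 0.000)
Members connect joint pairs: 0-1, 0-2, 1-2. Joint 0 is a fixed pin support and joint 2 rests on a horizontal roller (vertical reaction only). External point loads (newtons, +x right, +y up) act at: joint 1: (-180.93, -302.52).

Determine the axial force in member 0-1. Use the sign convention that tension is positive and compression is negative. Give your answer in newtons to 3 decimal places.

N=3 nodes, M=3 members, R=3 reactions → 2N=6, M+R=6
member 0 (0-1): L=7.1374, (cx,cy)=(0.4381,0.8989)
member 1 (0-2): L=7.3000, (cx,cy)=(1.0000,0.0000)
member 2 (1-2): L=7.6537, (cx,cy)=(0.5452,-0.8383)
solve A·x = −loads:
  F[0-1] = -369.2805 N (compression)
  F[0-2] = -19.1439 N (compression)
  F[1-2] = +35.1118 N (tension)
  Rx@0 = +180.9300 N
  Ry@0 = +331.9538 N
  Ry@2 = -29.4338 N

-369.280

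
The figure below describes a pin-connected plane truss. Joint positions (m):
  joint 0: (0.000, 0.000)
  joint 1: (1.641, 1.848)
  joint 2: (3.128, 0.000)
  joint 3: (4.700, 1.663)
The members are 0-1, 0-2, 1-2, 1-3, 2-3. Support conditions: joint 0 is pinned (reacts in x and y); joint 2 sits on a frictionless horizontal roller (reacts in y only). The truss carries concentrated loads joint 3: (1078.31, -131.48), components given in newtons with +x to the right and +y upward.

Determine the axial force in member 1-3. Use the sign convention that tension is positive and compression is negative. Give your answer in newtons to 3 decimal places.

N=4 nodes, M=5 members, R=3 reactions → 2N=8, M+R=8
member 0 (0-1): L=2.4714, (cx,cy)=(0.6640,0.7477)
member 1 (0-2): L=3.1280, (cx,cy)=(1.0000,0.0000)
member 2 (1-2): L=2.3720, (cx,cy)=(0.6269,-0.7791)
member 3 (1-3): L=3.0646, (cx,cy)=(0.9982,-0.0604)
member 4 (2-3): L=2.2884, (cx,cy)=(0.6869,0.7267)
solve A·x = −loads:
  F[0-1] = +855.0510 N (tension)
  F[0-2] = +510.5672 N (tension)
  F[1-2] = -908.9446 N (compression)
  F[1-3] = +1139.6416 N (tension)
  F[2-3] = -86.2562 N (compression)
  Rx@0 = -1078.3100 N
  Ry@0 = -639.3594 N
  Ry@2 = +770.8394 N

1139.642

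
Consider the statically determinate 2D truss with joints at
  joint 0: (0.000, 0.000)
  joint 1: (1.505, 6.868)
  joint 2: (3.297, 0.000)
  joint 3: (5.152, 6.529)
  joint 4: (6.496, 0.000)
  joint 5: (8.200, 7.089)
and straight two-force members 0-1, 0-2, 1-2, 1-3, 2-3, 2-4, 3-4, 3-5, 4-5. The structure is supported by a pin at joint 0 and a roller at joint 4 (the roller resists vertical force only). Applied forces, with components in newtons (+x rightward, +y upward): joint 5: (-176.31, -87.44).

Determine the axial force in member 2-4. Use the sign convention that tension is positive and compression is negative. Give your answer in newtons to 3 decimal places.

N=6 nodes, M=9 members, R=3 reactions → 2N=12, M+R=12
member 0 (0-1): L=7.0310, (cx,cy)=(0.2141,0.9768)
member 1 (0-2): L=3.2970, (cx,cy)=(1.0000,0.0000)
member 2 (1-2): L=7.0979, (cx,cy)=(0.2525,-0.9676)
member 3 (1-3): L=3.6627, (cx,cy)=(0.9957,-0.0926)
member 4 (2-3): L=6.7874, (cx,cy)=(0.2733,0.9619)
member 5 (2-4): L=3.1990, (cx,cy)=(1.0000,0.0000)
member 6 (3-4): L=6.6659, (cx,cy)=(0.2016,-0.9795)
member 7 (3-5): L=3.0990, (cx,cy)=(0.9835,0.1807)
member 8 (4-5): L=7.2909, (cx,cy)=(0.2337,0.9723)
solve A·x = −loads:
  F[0-1] = -173.4891 N (compression)
  F[0-2] = -139.1741 N (compression)
  F[1-2] = +183.1511 N (tension)
  F[1-3] = -83.7351 N (compression)
  F[2-3] = -184.2319 N (compression)
  F[2-4] = -42.5837 N (compression)
  F[3-4] = +142.5458 N (tension)
  F[3-5] = -165.1862 N (compression)
  F[4-5] = -59.2308 N (compression)
  Rx@0 = +176.3100 N
  Ry@0 = +169.4680 N
  Ry@4 = -82.0280 N

-42.584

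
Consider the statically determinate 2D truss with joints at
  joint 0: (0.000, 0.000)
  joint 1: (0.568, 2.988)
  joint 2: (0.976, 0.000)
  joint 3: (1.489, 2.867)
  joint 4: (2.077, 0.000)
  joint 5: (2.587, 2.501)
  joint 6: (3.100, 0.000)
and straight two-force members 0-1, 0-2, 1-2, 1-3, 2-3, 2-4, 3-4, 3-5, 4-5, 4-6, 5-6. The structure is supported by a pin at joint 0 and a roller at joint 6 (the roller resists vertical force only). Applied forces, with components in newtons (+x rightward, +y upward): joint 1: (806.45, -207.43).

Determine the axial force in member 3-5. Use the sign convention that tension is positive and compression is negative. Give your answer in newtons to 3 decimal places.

N=7 nodes, M=11 members, R=3 reactions → 2N=14, M+R=14
member 0 (0-1): L=3.0415, (cx,cy)=(0.1867,0.9824)
member 1 (0-2): L=0.9760, (cx,cy)=(1.0000,0.0000)
member 2 (1-2): L=3.0157, (cx,cy)=(0.1353,-0.9908)
member 3 (1-3): L=0.9289, (cx,cy)=(0.9915,-0.1303)
member 4 (2-3): L=2.9125, (cx,cy)=(0.1761,0.9844)
member 5 (2-4): L=1.1010, (cx,cy)=(1.0000,0.0000)
member 6 (3-4): L=2.9267, (cx,cy)=(0.2009,-0.9796)
member 7 (3-5): L=1.1574, (cx,cy)=(0.9487,-0.3162)
member 8 (4-5): L=2.5525, (cx,cy)=(0.1998,0.9798)
member 9 (4-6): L=1.0230, (cx,cy)=(1.0000,0.0000)
member 10 (5-6): L=2.5531, (cx,cy)=(0.2009,-0.9796)
solve A·x = −loads:
  F[0-1] = +618.7760 N (tension)
  F[0-2] = +690.8939 N (tension)
  F[1-2] = -744.6329 N (compression)
  F[1-3] = -595.2233 N (compression)
  F[2-3] = +749.5045 N (tension)
  F[2-4] = +458.1378 N (tension)
  F[3-4] = -726.0345 N (compression)
  F[3-5] = -329.1613 N (compression)
  F[4-5] = +725.8672 N (tension)
  F[4-6] = +167.2368 N (tension)
  F[5-6] = -832.2952 N (compression)
  Rx@0 = -806.4500 N
  Ry@0 = -607.8903 N
  Ry@6 = +815.3203 N

-329.161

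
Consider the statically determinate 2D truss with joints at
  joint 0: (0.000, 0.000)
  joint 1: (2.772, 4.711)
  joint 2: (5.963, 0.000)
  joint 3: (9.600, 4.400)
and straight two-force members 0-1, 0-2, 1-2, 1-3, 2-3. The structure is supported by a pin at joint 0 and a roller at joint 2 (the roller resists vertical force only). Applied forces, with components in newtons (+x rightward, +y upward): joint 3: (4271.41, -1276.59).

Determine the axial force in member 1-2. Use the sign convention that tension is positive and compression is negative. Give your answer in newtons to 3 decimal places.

N=4 nodes, M=5 members, R=3 reactions → 2N=8, M+R=8
member 0 (0-1): L=5.4660, (cx,cy)=(0.5071,0.8619)
member 1 (0-2): L=5.9630, (cx,cy)=(1.0000,0.0000)
member 2 (1-2): L=5.6900, (cx,cy)=(0.5608,-0.8279)
member 3 (1-3): L=6.8351, (cx,cy)=(0.9990,-0.0455)
member 4 (2-3): L=5.7086, (cx,cy)=(0.6371,0.7708)
solve A·x = −loads:
  F[0-1] = +4560.3615 N (tension)
  F[0-2] = +1958.7045 N (tension)
  F[1-2] = -5029.6145 N (compression)
  F[1-3] = +5138.6821 N (tension)
  F[2-3] = -1352.9012 N (compression)
  Rx@0 = -4271.4100 N
  Ry@0 = -3930.4313 N
  Ry@2 = +5207.0213 N

-5029.615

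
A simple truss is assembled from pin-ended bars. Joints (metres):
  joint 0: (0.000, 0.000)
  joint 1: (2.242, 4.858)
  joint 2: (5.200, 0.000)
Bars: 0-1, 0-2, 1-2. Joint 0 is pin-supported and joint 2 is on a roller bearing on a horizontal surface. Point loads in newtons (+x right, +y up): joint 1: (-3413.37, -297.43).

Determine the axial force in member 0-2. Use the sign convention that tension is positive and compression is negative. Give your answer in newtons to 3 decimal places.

N=3 nodes, M=3 members, R=3 reactions → 2N=6, M+R=6
member 0 (0-1): L=5.3504, (cx,cy)=(0.4190,0.9080)
member 1 (0-2): L=5.2000, (cx,cy)=(1.0000,0.0000)
member 2 (1-2): L=5.6877, (cx,cy)=(0.5201,-0.8541)
solve A·x = −loads:
  F[0-1] = -3698.4328 N (compression)
  F[0-2] = -1863.5992 N (compression)
  F[1-2] = +3583.3646 N (tension)
  Rx@0 = +3413.3700 N
  Ry@0 = +3358.0672 N
  Ry@2 = -3060.6372 N

-1863.599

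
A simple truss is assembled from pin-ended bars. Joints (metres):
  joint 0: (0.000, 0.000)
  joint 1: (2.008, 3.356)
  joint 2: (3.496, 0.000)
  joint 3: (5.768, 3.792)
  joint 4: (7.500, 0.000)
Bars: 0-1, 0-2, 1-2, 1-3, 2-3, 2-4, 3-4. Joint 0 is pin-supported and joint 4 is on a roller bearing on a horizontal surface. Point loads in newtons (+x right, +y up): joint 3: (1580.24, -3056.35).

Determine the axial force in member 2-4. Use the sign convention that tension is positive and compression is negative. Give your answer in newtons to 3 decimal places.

1438.540

N=5 nodes, M=7 members, R=3 reactions → 2N=10, M+R=10
member 0 (0-1): L=3.9109, (cx,cy)=(0.5134,0.8581)
member 1 (0-2): L=3.4960, (cx,cy)=(1.0000,0.0000)
member 2 (1-2): L=3.6711, (cx,cy)=(0.4053,-0.9142)
member 3 (1-3): L=3.7852, (cx,cy)=(0.9933,0.1152)
member 4 (2-3): L=4.4205, (cx,cy)=(0.5140,0.8578)
member 5 (2-4): L=4.0040, (cx,cy)=(1.0000,0.0000)
member 6 (3-4): L=4.1688, (cx,cy)=(0.4155,-0.9096)
solve A·x = −loads:
  F[0-1] = +108.5580 N (tension)
  F[0-2] = +1524.5017 N (tension)
  F[1-2] = -90.1951 N (compression)
  F[1-3] = +92.9155 N (tension)
  F[2-3] = +96.1210 N (tension)
  F[2-4] = +1438.5403 N (tension)
  F[3-4] = -3462.4829 N (compression)
  Rx@0 = -1580.2400 N
  Ry@0 = -93.1563 N
  Ry@4 = +3149.5063 N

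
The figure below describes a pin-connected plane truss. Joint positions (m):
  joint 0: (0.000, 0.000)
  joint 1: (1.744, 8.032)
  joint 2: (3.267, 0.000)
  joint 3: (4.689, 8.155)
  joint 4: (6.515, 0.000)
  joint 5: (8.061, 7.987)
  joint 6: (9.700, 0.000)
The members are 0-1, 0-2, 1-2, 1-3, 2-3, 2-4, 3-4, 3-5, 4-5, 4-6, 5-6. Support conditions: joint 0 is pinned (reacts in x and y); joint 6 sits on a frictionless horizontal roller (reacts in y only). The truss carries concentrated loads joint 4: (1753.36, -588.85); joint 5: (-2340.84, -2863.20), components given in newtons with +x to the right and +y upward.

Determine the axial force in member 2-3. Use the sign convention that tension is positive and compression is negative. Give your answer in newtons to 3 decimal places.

N=7 nodes, M=11 members, R=3 reactions → 2N=14, M+R=14
member 0 (0-1): L=8.2192, (cx,cy)=(0.2122,0.9772)
member 1 (0-2): L=3.2670, (cx,cy)=(1.0000,0.0000)
member 2 (1-2): L=8.1751, (cx,cy)=(0.1863,-0.9825)
member 3 (1-3): L=2.9476, (cx,cy)=(0.9991,0.0417)
member 4 (2-3): L=8.2780, (cx,cy)=(0.1718,0.9851)
member 5 (2-4): L=3.2480, (cx,cy)=(1.0000,0.0000)
member 6 (3-4): L=8.3569, (cx,cy)=(0.2185,-0.9758)
member 7 (3-5): L=3.3762, (cx,cy)=(0.9988,-0.0498)
member 8 (4-5): L=8.1352, (cx,cy)=(0.1900,0.9818)
member 9 (4-6): L=3.1850, (cx,cy)=(1.0000,0.0000)
member 10 (5-6): L=8.1534, (cx,cy)=(0.2010,-0.9796)
solve A·x = −loads:
  F[0-1] = -2665.2850 N (compression)
  F[0-2] = -21.9407 N (compression)
  F[1-2] = +2606.3221 N (tension)
  F[1-3] = -1052.0057 N (compression)
  F[2-3] = -2599.3325 N (compression)
  F[2-4] = +910.1216 N (tension)
  F[3-4] = +2776.5233 N (tension)
  F[3-5] = -2106.8855 N (compression)
  F[4-5] = -2159.9442 N (compression)
  F[4-6] = +173.9052 N (tension)
  F[5-6] = -865.1155 N (compression)
  Rx@0 = +587.4800 N
  Ry@0 = +2604.5939 N
  Ry@6 = +847.4561 N

-2599.332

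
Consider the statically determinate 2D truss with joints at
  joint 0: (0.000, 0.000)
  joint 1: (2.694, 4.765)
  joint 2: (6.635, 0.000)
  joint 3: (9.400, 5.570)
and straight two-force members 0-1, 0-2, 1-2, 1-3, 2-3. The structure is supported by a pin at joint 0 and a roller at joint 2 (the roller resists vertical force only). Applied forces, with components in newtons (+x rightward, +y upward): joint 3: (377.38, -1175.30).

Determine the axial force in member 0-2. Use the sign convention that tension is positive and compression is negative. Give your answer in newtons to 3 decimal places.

N=4 nodes, M=5 members, R=3 reactions → 2N=8, M+R=8
member 0 (0-1): L=5.4738, (cx,cy)=(0.4922,0.8705)
member 1 (0-2): L=6.6350, (cx,cy)=(1.0000,0.0000)
member 2 (1-2): L=6.1836, (cx,cy)=(0.6373,-0.7706)
member 3 (1-3): L=6.7541, (cx,cy)=(0.9929,0.1192)
member 4 (2-3): L=6.2185, (cx,cy)=(0.4446,0.8957)
solve A·x = −loads:
  F[0-1] = +926.5748 N (tension)
  F[0-2] = -78.6427 N (compression)
  F[1-2] = -887.5580 N (compression)
  F[1-3] = +1029.0274 N (tension)
  F[2-3] = -1449.0692 N (compression)
  Rx@0 = -377.3800 N
  Ry@0 = -806.5880 N
  Ry@2 = +1981.8880 N

-78.643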